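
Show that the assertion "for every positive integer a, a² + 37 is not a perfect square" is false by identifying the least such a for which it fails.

a = 18

For a = 1, 2, 3, 4, …, 15, 16, 17 the conclusion holds.
a = 18: 18² + 37 = 361 = 19², a perfect square.
So a = 18 is the smallest counterexample.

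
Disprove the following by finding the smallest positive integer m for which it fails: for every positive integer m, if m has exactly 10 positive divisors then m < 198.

m = 208

We need the least positive integer m for which m has exactly 10 positive divisors but the claim fails.
For m = 48, 80, 112, 162, 176 the conclusion holds.
m = 208: τ(208) = 10; 208 ≥ 198.
So m = 208 is the smallest counterexample.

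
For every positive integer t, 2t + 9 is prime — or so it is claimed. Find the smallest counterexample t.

t = 1: 2t + 9 = 11, prime.
t = 2: 2t + 9 = 13, prime.
t = 3: 2t + 9 = 15 = 3 × 5, composite.
Hence t = 3 is a counterexample.

t = 3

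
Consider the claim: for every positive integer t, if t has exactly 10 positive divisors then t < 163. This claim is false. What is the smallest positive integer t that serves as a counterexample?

Check each positive integer t in order until t has exactly 10 positive divisors but the claim fails.
t = 48: τ(48) = 10; 48 < 163.
t = 80: τ(80) = 10; 80 < 163.
t = 112: τ(112) = 10; 112 < 163.
t = 162: τ(162) = 10; 162 < 163.
t = 176: τ(176) = 10; 176 ≥ 163.
Thus t = 176 disproves the claim, and no smaller t works.

t = 176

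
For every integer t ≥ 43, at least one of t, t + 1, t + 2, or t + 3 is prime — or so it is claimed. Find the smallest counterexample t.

t = 43: 43 is prime.
t = 44: 47 is prime.
t = 45: 47 is prime.
t = 46: 47 is prime.
t = 47: 47 is prime.
t = 48: 48 = 2 × 24; 49 = 7 × 7; 50 = 2 × 25; 51 = 3 × 17 — all composite.

t = 48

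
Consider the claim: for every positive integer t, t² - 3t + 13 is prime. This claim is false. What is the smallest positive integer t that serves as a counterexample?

t = 12

A counterexample is any positive integer t such that t² - 3t + 13 is not prime; we check each in order.
For t = 1, 2, 3, 4, …, 9, 10, 11 the conclusion holds.
t = 12: t² - 3t + 13 = 121 = 11 × 11, composite.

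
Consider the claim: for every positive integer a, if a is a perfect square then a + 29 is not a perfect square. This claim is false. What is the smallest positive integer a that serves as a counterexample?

a = 196

The first 13 eligible values, up to a = 169, all satisfy the conclusion.
a = 196: 196 = 14² and 196 + 29 = 225 = 15².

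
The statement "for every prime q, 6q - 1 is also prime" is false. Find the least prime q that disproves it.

We need the least prime q for which 6q - 1 is not prime.
The first 4 eligible values, up to q = 7, all satisfy the conclusion.
q = 11: 6q - 1 = 65 = 5 × 13, not prime.
Thus q = 11 disproves the claim, and no smaller q works.

q = 11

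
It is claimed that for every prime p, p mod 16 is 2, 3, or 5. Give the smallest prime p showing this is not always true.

p = 7

A counterexample is any prime p such that the claim fails; we check each in order.
For p = 2, 3, 5 the conclusion holds.
p = 7: 7 mod 16 = 7 — not in {2, 3, 5}.
Thus p = 7 disproves the claim, and no smaller p works.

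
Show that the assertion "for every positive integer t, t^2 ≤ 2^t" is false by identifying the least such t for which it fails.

We need the least positive integer t for which t^2 > 2^t.
For t = 1, 2 the conclusion holds.
t = 3: t^2 = 9 and 2^t = 8, so 9 > 8.

t = 3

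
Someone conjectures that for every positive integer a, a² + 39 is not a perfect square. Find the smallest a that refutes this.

a = 5

A counterexample is any positive integer a such that a² + 39 is a perfect square; we check each in order.
The first 4 eligible values, up to a = 4, all satisfy the conclusion.
a = 5: 5² + 39 = 64 = 8², a perfect square.
Thus a = 5 disproves the claim, and no smaller a works.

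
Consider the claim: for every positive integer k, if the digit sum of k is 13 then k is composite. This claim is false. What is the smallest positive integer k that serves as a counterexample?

k = 49: digit sum 13; 49 is composite.
k = 58: digit sum 13; 58 is composite.
k = 67: digit sum 13; 67 is prime, not composite.
Hence k = 67 is a counterexample.

k = 67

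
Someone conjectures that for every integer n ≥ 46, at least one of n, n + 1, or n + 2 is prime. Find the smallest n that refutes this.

n = 48

A counterexample is any integer n ≥ 46 such that n, n + 1, n + 2 are all composite; we check each in order.
n = 46: 47 is prime.
n = 47: 47 is prime.
n = 48: 48 = 2 × 24; 49 = 7 × 7; 50 = 2 × 25 — all composite.
Thus n = 48 disproves the claim, and no smaller n works.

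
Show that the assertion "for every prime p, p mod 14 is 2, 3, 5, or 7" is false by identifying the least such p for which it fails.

We need the least prime p for which the claim fails.
For p = 2, 3, 5, 7 the conclusion holds.
p = 11: 11 mod 14 = 11 — not in {2, 3, 5, 7}.
So p = 11 is the smallest counterexample.

p = 11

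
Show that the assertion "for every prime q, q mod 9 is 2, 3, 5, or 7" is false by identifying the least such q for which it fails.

A counterexample is any prime q such that the claim fails; we check each in order.
q = 2: 2 mod 9 = 2.
q = 3: 3 mod 9 = 3.
q = 5: 5 mod 9 = 5.
q = 7: 7 mod 9 = 7.
q = 11: 11 mod 9 = 2.
q = 13: 13 mod 9 = 4 — not in {2, 3, 5, 7}.
So q = 13 is the smallest counterexample.

q = 13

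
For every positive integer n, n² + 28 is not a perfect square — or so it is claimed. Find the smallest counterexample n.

n = 6

A counterexample is any positive integer n such that n² + 28 is a perfect square; we check each in order.
n = 1: 1² + 28 = 29, not a perfect square.
n = 2: 2² + 28 = 32, not a perfect square.
n = 3: 3² + 28 = 37, not a perfect square.
n = 4: 4² + 28 = 44, not a perfect square.
n = 5: 5² + 28 = 53, not a perfect square.
n = 6: 6² + 28 = 64 = 8², a perfect square.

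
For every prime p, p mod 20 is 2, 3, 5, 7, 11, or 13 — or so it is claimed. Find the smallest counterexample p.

The first 6 eligible values, up to p = 13, all satisfy the conclusion.
p = 17: 17 mod 20 = 17 — not in {2, 3, 5, 7, 11, 13}.

p = 17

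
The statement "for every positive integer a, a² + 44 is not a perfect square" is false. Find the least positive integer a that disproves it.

A counterexample is any positive integer a such that a² + 44 is a perfect square; we check each in order.
For a = 1, 2, 3, 4, 5, 6, 7, 8, 9 the conclusion holds.
a = 10: 10² + 44 = 144 = 12², a perfect square.
Thus a = 10 disproves the claim, and no smaller a works.

a = 10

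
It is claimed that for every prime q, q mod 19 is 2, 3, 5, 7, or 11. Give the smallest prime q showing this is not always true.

q = 13

We need the least prime q for which the claim fails.
The first 5 eligible values, up to q = 11, all satisfy the conclusion.
q = 13: 13 mod 19 = 13 — not in {2, 3, 5, 7, 11}.
Thus q = 13 disproves the claim, and no smaller q works.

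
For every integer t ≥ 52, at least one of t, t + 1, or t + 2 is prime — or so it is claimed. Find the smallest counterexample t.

For t = 52, 53 the conclusion holds.
t = 54: 54 = 2 × 27; 55 = 5 × 11; 56 = 2 × 28 — all composite.

t = 54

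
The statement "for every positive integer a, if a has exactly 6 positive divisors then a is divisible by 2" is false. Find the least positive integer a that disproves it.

a = 45

For a = 12, 18, 20, 28, 32, 44 the conclusion holds.
a = 45: τ(45) = 6; 45 mod 2 = 1.
So a = 45 is the smallest counterexample.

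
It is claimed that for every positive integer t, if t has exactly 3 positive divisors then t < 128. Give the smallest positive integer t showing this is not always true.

The first 5 eligible values, up to t = 121, all satisfy the conclusion.
t = 169: τ(169) = 3; 169 ≥ 128.
Thus t = 169 disproves the claim, and no smaller t works.

t = 169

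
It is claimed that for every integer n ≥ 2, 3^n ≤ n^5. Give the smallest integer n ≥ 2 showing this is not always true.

n = 11

We need the least integer n ≥ 2 for which 3^n > n^5.
The first 9 eligible values, up to n = 10, all satisfy the conclusion.
n = 11: 3^n = 177147 and n^5 = 161051, so 177147 > 161051.
Thus n = 11 disproves the claim, and no smaller n works.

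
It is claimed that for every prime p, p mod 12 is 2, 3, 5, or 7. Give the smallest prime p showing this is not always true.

Check each prime p in order until the claim fails.
The first 4 eligible values, up to p = 7, all satisfy the conclusion.
p = 11: 11 mod 12 = 11 — not in {2, 3, 5, 7}.
So p = 11 is the smallest counterexample.

p = 11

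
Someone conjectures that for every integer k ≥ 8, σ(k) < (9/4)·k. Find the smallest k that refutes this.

The first 4 eligible values, up to k = 11, all satisfy the conclusion.
k = 12: σ(12) = 28; 28 ≥ 27.

k = 12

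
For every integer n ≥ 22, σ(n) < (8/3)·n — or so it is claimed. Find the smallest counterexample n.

Check each integer n ≥ 22 in order until the claim fails.
The first 38 eligible values, up to n = 59, all satisfy the conclusion.
n = 60: σ(60) = 168; 168 ≥ 160.
So n = 60 is the smallest counterexample.

n = 60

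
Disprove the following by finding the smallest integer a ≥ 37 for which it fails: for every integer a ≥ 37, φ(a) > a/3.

Check each integer a ≥ 37 in order until the claim fails.
a = 37: φ(37) = 36 and 37/3 = 37/3, so φ(37) > 37/3.
a = 38: φ(38) = 18 and 38/3 = 38/3, so φ(38) > 38/3.
a = 39: φ(39) = 24 and 39/3 = 13, so φ(39) > 39/3.
a = 40: φ(40) = 16 and 40/3 = 40/3, so φ(40) > 40/3.
a = 41: φ(41) = 40 and 41/3 = 41/3, so φ(41) > 41/3.
a = 42: φ(42) = 12 and 42/3 = 14, so φ(42) ≤ 42/3.

a = 42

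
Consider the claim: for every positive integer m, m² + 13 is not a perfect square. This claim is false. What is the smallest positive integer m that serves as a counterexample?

Check each positive integer m in order until m² + 13 is a perfect square.
For m = 1, 2, 3, 4, 5 the conclusion holds.
m = 6: 6² + 13 = 49 = 7², a perfect square.
Thus m = 6 disproves the claim, and no smaller m works.

m = 6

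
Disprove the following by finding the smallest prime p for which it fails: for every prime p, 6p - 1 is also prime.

p = 11

A counterexample is any prime p such that 6p - 1 is not prime; we check each in order.
p = 2: 6p - 1 = 11, prime.
p = 3: 6p - 1 = 17, prime.
p = 5: 6p - 1 = 29, prime.
p = 7: 6p - 1 = 41, prime.
p = 11: 6p - 1 = 65 = 5 × 13, not prime.
Hence p = 11 is a counterexample.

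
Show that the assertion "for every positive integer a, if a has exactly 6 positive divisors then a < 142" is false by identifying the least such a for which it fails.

We need the least positive integer a for which a has exactly 6 positive divisors but the claim fails.
For a = 12, 18, 20, 28, …, 116, 117, 124 the conclusion holds.
a = 147: τ(147) = 6; 147 ≥ 142.

a = 147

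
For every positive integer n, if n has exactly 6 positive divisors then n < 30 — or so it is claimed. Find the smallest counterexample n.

Check each positive integer n in order until n has exactly 6 positive divisors but the claim fails.
For n = 12, 18, 20, 28 the conclusion holds.
n = 32: τ(32) = 6; 32 ≥ 30.
Thus n = 32 disproves the claim, and no smaller n works.

n = 32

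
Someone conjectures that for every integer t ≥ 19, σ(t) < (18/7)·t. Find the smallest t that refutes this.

t = 48

For t = 19, 20, 21, 22, …, 45, 46, 47 the conclusion holds.
t = 48: σ(48) = 124; 124 ≥ 864/7.
Hence t = 48 is a counterexample.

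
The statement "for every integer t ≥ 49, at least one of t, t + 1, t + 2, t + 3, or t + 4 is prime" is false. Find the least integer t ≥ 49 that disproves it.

A counterexample is any integer t ≥ 49 such that t, t + 1, t + 2, t + 3, t + 4 are all composite; we check each in order.
For t = 49, 50, 51, 52, 53 the conclusion holds.
t = 54: 54 = 2 × 27; 55 = 5 × 11; 56 = 2 × 28; 57 = 3 × 19; 58 = 2 × 29 — all composite.
Thus t = 54 disproves the claim, and no smaller t works.

t = 54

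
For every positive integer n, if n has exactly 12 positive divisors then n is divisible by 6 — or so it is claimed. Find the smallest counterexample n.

n = 140

Check each positive integer n in order until n has exactly 12 positive divisors but n is not divisible by 6.
The first 8 eligible values, up to n = 132, all satisfy the conclusion.
n = 140: τ(140) = 12; 140 mod 6 = 2.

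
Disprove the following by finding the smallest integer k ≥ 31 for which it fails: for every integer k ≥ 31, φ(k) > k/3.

k = 36

Check each integer k ≥ 31 in order until the claim fails.
For k = 31, 32, 33, 34, 35 the conclusion holds.
k = 36: φ(36) = 12 and 36/3 = 12, so φ(36) ≤ 36/3.
Hence k = 36 is a counterexample.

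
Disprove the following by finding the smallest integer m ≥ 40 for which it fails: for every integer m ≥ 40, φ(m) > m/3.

m = 42

For m = 40, 41 the conclusion holds.
m = 42: φ(42) = 12 and 42/3 = 14, so φ(42) ≤ 42/3.
Hence m = 42 is a counterexample.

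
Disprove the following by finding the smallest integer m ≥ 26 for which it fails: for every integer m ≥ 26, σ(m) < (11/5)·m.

m = 30

We need the least integer m ≥ 26 for which the claim fails.
m = 26: σ(26) = 42; 42 < 286/5.
m = 27: σ(27) = 40; 40 < 297/5.
m = 28: σ(28) = 56; 56 < 308/5.
m = 29: σ(29) = 30; 30 < 319/5.
m = 30: σ(30) = 72; 72 ≥ 66.
Thus m = 30 disproves the claim, and no smaller m works.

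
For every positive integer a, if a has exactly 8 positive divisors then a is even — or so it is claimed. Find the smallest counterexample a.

a = 105

We need the least positive integer a for which a has exactly 8 positive divisors but a is odd.
For a = 24, 30, 40, 42, …, 88, 102, 104 the conclusion holds.
a = 105: divisors of 105: 1, 3, 5, 7, 15, 21, 35, 105; 105 is odd.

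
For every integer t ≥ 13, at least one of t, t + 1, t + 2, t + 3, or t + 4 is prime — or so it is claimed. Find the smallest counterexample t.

A counterexample is any integer t ≥ 13 such that t, t + 1, t + 2, t + 3, t + 4 are all composite; we check each in order.
For t = 13, 14, 15, 16, …, 21, 22, 23 the conclusion holds.
t = 24: 24 = 2 × 12; 25 = 5 × 5; 26 = 2 × 13; 27 = 3 × 9; 28 = 2 × 14 — all composite.

t = 24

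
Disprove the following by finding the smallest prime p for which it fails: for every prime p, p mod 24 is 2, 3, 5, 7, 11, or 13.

p = 17

We need the least prime p for which the claim fails.
The first 6 eligible values, up to p = 13, all satisfy the conclusion.
p = 17: 17 mod 24 = 17 — not in {2, 3, 5, 7, 11, 13}.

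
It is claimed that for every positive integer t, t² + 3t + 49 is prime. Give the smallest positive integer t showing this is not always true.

Check each positive integer t in order until t² + 3t + 49 is not prime.
For t = 1, 2, 3 the conclusion holds.
t = 4: t² + 3t + 49 = 77 = 7 × 11, composite.

t = 4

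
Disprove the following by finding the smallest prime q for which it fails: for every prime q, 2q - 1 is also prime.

Check each prime q in order until 2q - 1 is not prime.
For q = 2, 3 the conclusion holds.
q = 5: 2q - 1 = 9 = 3 × 3, not prime.
Thus q = 5 disproves the claim, and no smaller q works.

q = 5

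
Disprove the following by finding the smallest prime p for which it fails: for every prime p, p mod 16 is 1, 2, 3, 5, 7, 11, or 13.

p = 31

We need the least prime p for which the claim fails.
For p = 2, 3, 5, 7, 11, 13, 17, 19, 23, 29 the conclusion holds.
p = 31: 31 mod 16 = 15 — not in {1, 2, 3, 5, 7, 11, 13}.
Hence p = 31 is a counterexample.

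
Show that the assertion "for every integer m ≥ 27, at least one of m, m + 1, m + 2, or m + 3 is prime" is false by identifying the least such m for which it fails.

m = 32

A counterexample is any integer m ≥ 27 such that m, m + 1, m + 2, m + 3 are all composite; we check each in order.
For m = 27, 28, 29, 30, 31 the conclusion holds.
m = 32: 32 = 2 × 16; 33 = 3 × 11; 34 = 2 × 17; 35 = 5 × 7 — all composite.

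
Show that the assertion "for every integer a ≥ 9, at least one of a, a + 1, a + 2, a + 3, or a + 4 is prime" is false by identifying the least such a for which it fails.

a = 24

For a = 9, 10, 11, 12, …, 21, 22, 23 the conclusion holds.
a = 24: 24 = 2 × 12; 25 = 5 × 5; 26 = 2 × 13; 27 = 3 × 9; 28 = 2 × 14 — all composite.
Hence a = 24 is a counterexample.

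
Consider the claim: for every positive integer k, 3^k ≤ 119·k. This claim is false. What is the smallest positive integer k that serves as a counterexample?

k = 6

A counterexample is any positive integer k such that 3^k > 119·k; we check each in order.
For k = 1, 2, 3, 4, 5 the conclusion holds.
k = 6: 3^k = 729 and 119·k = 714, so 729 > 714.
Thus k = 6 disproves the claim, and no smaller k works.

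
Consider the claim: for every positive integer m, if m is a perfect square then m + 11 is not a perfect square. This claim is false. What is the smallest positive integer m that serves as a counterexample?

A counterexample is any positive integer m such that m is a perfect square but m + 11 is a perfect square; we check each in order.
The first 4 eligible values, up to m = 16, all satisfy the conclusion.
m = 25: 25 = 5² and 25 + 11 = 36 = 6².
So m = 25 is the smallest counterexample.

m = 25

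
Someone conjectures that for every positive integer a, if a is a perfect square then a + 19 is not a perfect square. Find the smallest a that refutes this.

a = 81

We need the least positive integer a for which a is a perfect square but a + 19 is a perfect square.
a = 1: 1 + 19 = 20, not a perfect square.
a = 4: 4 + 19 = 23, not a perfect square.
a = 9: 9 + 19 = 28, not a perfect square.
a = 16: 16 + 19 = 35, not a perfect square.
a = 25: 25 + 19 = 44, not a perfect square.
a = 36: 36 + 19 = 55, not a perfect square.
a = 49: 49 + 19 = 68, not a perfect square.
a = 64: 64 + 19 = 83, not a perfect square.
a = 81: 81 = 9² and 81 + 19 = 100 = 10².
Hence a = 81 is a counterexample.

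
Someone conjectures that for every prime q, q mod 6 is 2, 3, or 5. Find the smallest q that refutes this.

A counterexample is any prime q such that the claim fails; we check each in order.
For q = 2, 3, 5 the conclusion holds.
q = 7: 7 mod 6 = 1 — not in {2, 3, 5}.

q = 7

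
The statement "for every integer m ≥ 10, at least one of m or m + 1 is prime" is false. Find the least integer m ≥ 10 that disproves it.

For m = 10, 11, 12, 13 the conclusion holds.
m = 14: 14 = 2 × 7; 15 = 3 × 5 — both composite.
Thus m = 14 disproves the claim, and no smaller m works.

m = 14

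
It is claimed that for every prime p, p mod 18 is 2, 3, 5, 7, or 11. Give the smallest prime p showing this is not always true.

The first 5 eligible values, up to p = 11, all satisfy the conclusion.
p = 13: 13 mod 18 = 13 — not in {2, 3, 5, 7, 11}.

p = 13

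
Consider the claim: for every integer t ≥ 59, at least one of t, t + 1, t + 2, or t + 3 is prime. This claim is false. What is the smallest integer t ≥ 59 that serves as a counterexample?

t = 62

t = 59: 59 is prime.
t = 60: 61 is prime.
t = 61: 61 is prime.
t = 62: 62 = 2 × 31; 63 = 3 × 21; 64 = 2 × 32; 65 = 5 × 13 — all composite.
Thus t = 62 disproves the claim, and no smaller t works.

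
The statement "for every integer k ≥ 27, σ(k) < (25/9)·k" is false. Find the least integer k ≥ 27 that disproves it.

For k = 27, 28, 29, 30, …, 57, 58, 59 the conclusion holds.
k = 60: σ(60) = 168; 168 ≥ 500/3.
Thus k = 60 disproves the claim, and no smaller k works.

k = 60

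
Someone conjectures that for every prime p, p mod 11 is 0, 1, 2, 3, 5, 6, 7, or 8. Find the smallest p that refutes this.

Check each prime p in order until the claim fails.
For p = 2, 3, 5, 7, 11, 13, 17, 19, 23, 29 the conclusion holds.
p = 31: 31 mod 11 = 9 — not in {0, 1, 2, 3, 5, 6, 7, 8}.

p = 31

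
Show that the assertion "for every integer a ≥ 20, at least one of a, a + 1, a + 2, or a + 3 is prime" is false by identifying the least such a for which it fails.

a = 20: 23 is prime.
a = 21: 23 is prime.
a = 22: 23 is prime.
a = 23: 23 is prime.
a = 24: 24 = 2 × 12; 25 = 5 × 5; 26 = 2 × 13; 27 = 3 × 9 — all composite.
So a = 24 is the smallest counterexample.

a = 24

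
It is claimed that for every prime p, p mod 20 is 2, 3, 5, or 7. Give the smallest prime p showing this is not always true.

p = 2: 2 mod 20 = 2.
p = 3: 3 mod 20 = 3.
p = 5: 5 mod 20 = 5.
p = 7: 7 mod 20 = 7.
p = 11: 11 mod 20 = 11 — not in {2, 3, 5, 7}.

p = 11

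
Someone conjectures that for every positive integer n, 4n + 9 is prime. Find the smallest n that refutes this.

n = 3

Check each positive integer n in order until 4n + 9 is not prime.
n = 1: 4n + 9 = 13, prime.
n = 2: 4n + 9 = 17, prime.
n = 3: 4n + 9 = 21 = 3 × 7, composite.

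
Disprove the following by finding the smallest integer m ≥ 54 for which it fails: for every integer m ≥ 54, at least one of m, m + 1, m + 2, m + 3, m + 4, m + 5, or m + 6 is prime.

We need the least integer m ≥ 54 for which m, m + 1, m + 2, m + 3, m + 4, m + 5, m + 6 are all composite.
For m = 54, 55, 56, 57, …, 87, 88, 89 the conclusion holds.
m = 90: 90 = 2 × 45; 91 = 7 × 13; 92 = 2 × 46; 93 = 3 × 31; 94 = 2 × 47; 95 = 5 × 19; 96 = 2 × 48 — all composite.
Thus m = 90 disproves the claim, and no smaller m works.

m = 90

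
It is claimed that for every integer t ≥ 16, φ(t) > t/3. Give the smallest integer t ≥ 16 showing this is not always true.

We need the least integer t ≥ 16 for which the claim fails.
For t = 16, 17 the conclusion holds.
t = 18: φ(18) = 6 and 18/3 = 6, so φ(18) ≤ 18/3.
Thus t = 18 disproves the claim, and no smaller t works.

t = 18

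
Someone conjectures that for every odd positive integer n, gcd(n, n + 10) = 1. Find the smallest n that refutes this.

n = 5

A counterexample is any odd positive integer n such that gcd(n, n + 10) > 1; we check each in order.
For n = 1, 3 the conclusion holds.
n = 5: gcd(5, 15) = 5.
Hence n = 5 is a counterexample.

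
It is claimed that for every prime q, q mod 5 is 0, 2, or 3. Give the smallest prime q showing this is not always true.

q = 11

A counterexample is any prime q such that the claim fails; we check each in order.
q = 2: 2 mod 5 = 2.
q = 3: 3 mod 5 = 3.
q = 5: 5 mod 5 = 0.
q = 7: 7 mod 5 = 2.
q = 11: 11 mod 5 = 1 — not in {0, 2, 3}.
Thus q = 11 disproves the claim, and no smaller q works.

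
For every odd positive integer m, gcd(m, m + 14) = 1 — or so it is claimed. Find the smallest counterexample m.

m = 7

For m = 1, 3, 5 the conclusion holds.
m = 7: gcd(7, 21) = 7.
Hence m = 7 is a counterexample.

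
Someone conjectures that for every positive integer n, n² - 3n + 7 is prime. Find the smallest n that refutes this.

n = 6

For n = 1, 2, 3, 4, 5 the conclusion holds.
n = 6: n² - 3n + 7 = 25 = 5 × 5, composite.
Thus n = 6 disproves the claim, and no smaller n works.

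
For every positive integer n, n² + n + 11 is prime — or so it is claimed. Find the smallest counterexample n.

n = 10

A counterexample is any positive integer n such that n² + n + 11 is not prime; we check each in order.
For n = 1, 2, 3, 4, 5, 6, 7, 8, 9 the conclusion holds.
n = 10: n² + n + 11 = 121 = 11 × 11, composite.
So n = 10 is the smallest counterexample.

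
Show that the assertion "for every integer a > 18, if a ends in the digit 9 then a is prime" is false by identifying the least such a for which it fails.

a = 39

Check each integer a > 18 in order until a ends in the digit 9 but a is not prime.
For a = 19, 29 the conclusion holds.
a = 39: 39 ends in 9; 39 = 3 × 13, composite.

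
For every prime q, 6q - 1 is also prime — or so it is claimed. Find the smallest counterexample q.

q = 11

A counterexample is any prime q such that 6q - 1 is not prime; we check each in order.
For q = 2, 3, 5, 7 the conclusion holds.
q = 11: 6q - 1 = 65 = 5 × 13, not prime.
Hence q = 11 is a counterexample.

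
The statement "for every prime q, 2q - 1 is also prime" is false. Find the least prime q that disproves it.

We need the least prime q for which 2q - 1 is not prime.
q = 2: 2q - 1 = 3, prime.
q = 3: 2q - 1 = 5, prime.
q = 5: 2q - 1 = 9 = 3 × 3, not prime.
So q = 5 is the smallest counterexample.

q = 5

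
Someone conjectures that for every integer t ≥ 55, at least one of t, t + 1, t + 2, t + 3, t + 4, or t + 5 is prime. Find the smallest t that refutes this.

We need the least integer t ≥ 55 for which t, t + 1, t + 2, t + 3, t + 4, t + 5 are all composite.
For t = 55, 56, 57, 58, …, 87, 88, 89 the conclusion holds.
t = 90: 90 = 2 × 45; 91 = 7 × 13; 92 = 2 × 46; 93 = 3 × 31; 94 = 2 × 47; 95 = 5 × 19 — all composite.

t = 90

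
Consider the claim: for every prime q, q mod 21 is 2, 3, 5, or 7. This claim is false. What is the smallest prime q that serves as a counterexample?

q = 11

For q = 2, 3, 5, 7 the conclusion holds.
q = 11: 11 mod 21 = 11 — not in {2, 3, 5, 7}.
So q = 11 is the smallest counterexample.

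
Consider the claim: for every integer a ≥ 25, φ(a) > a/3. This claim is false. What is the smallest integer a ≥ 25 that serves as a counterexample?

a = 30

Check each integer a ≥ 25 in order until the claim fails.
a = 25: φ(25) = 20 and 25/3 = 25/3, so φ(25) > 25/3.
a = 26: φ(26) = 12 and 26/3 = 26/3, so φ(26) > 26/3.
a = 27: φ(27) = 18 and 27/3 = 9, so φ(27) > 27/3.
a = 28: φ(28) = 12 and 28/3 = 28/3, so φ(28) > 28/3.
a = 29: φ(29) = 28 and 29/3 = 29/3, so φ(29) > 29/3.
a = 30: φ(30) = 8 and 30/3 = 10, so φ(30) ≤ 30/3.
So a = 30 is the smallest counterexample.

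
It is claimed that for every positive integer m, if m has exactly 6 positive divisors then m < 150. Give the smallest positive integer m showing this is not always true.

We need the least positive integer m for which m has exactly 6 positive divisors but the claim fails.
For m = 12, 18, 20, 28, …, 124, 147, 148 the conclusion holds.
m = 153: τ(153) = 6; 153 ≥ 150.
Thus m = 153 disproves the claim, and no smaller m works.

m = 153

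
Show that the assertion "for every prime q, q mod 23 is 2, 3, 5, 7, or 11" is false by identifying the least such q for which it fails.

q = 13

Check each prime q in order until the claim fails.
q = 2: 2 mod 23 = 2.
q = 3: 3 mod 23 = 3.
q = 5: 5 mod 23 = 5.
q = 7: 7 mod 23 = 7.
q = 11: 11 mod 23 = 11.
q = 13: 13 mod 23 = 13 — not in {2, 3, 5, 7, 11}.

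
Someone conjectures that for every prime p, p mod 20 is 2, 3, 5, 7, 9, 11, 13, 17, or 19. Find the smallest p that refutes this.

p = 41

For p = 2, 3, 5, 7, …, 29, 31, 37 the conclusion holds.
p = 41: 41 mod 20 = 1 — not in {2, 3, 5, 7, 9, 11, 13, 17, 19}.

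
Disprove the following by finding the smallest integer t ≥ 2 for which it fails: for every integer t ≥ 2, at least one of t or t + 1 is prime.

Check each integer t ≥ 2 in order until t, t + 1 are both composite.
t = 2: 2 is prime.
t = 3: 3 is prime.
t = 4: 5 is prime.
t = 5: 5 is prime.
t = 6: 7 is prime.
t = 7: 7 is prime.
t = 8: 8 = 2 × 4; 9 = 3 × 3 — both composite.
So t = 8 is the smallest counterexample.

t = 8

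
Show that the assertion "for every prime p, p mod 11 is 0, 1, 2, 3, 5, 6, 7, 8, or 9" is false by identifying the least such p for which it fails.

For p = 2, 3, 5, 7, …, 23, 29, 31 the conclusion holds.
p = 37: 37 mod 11 = 4 — not in {0, 1, 2, 3, 5, 6, 7, 8, 9}.

p = 37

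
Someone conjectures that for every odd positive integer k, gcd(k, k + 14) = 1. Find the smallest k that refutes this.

A counterexample is any odd positive integer k such that gcd(k, k + 14) > 1; we check each in order.
For k = 1, 3, 5 the conclusion holds.
k = 7: gcd(7, 21) = 7.

k = 7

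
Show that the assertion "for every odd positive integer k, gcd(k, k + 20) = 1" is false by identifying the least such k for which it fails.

Check each odd positive integer k in order until gcd(k, k + 20) > 1.
k = 1: gcd(1, 21) = 1.
k = 3: gcd(3, 23) = 1.
k = 5: gcd(5, 25) = 5.

k = 5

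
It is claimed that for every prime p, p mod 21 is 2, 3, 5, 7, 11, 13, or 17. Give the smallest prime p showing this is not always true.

p = 19

We need the least prime p for which the claim fails.
p = 2: 2 mod 21 = 2.
p = 3: 3 mod 21 = 3.
p = 5: 5 mod 21 = 5.
p = 7: 7 mod 21 = 7.
p = 11: 11 mod 21 = 11.
p = 13: 13 mod 21 = 13.
p = 17: 17 mod 21 = 17.
p = 19: 19 mod 21 = 19 — not in {2, 3, 5, 7, 11, 13, 17}.
Hence p = 19 is a counterexample.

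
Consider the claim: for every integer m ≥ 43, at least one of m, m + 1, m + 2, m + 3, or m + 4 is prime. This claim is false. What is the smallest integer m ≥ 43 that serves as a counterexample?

Check each integer m ≥ 43 in order until m, m + 1, m + 2, m + 3, m + 4 are all composite.
For m = 43, 44, 45, 46, 47 the conclusion holds.
m = 48: 48 = 2 × 24; 49 = 7 × 7; 50 = 2 × 25; 51 = 3 × 17; 52 = 2 × 26 — all composite.
So m = 48 is the smallest counterexample.

m = 48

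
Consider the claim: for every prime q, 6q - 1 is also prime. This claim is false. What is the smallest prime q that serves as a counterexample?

For q = 2, 3, 5, 7 the conclusion holds.
q = 11: 6q - 1 = 65 = 5 × 13, not prime.
So q = 11 is the smallest counterexample.

q = 11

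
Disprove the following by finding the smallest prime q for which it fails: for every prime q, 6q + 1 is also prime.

q = 19

We need the least prime q for which 6q + 1 is not prime.
For q = 2, 3, 5, 7, 11, 13, 17 the conclusion holds.
q = 19: 6q + 1 = 115 = 5 × 23, not prime.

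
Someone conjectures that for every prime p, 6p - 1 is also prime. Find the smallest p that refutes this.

p = 11

We need the least prime p for which 6p - 1 is not prime.
The first 4 eligible values, up to p = 7, all satisfy the conclusion.
p = 11: 6p - 1 = 65 = 5 × 13, not prime.
Hence p = 11 is a counterexample.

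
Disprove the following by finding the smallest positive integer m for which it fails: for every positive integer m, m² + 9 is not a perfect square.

A counterexample is any positive integer m such that m² + 9 is a perfect square; we check each in order.
For m = 1, 2, 3 the conclusion holds.
m = 4: 4² + 9 = 25 = 5², a perfect square.
Hence m = 4 is a counterexample.

m = 4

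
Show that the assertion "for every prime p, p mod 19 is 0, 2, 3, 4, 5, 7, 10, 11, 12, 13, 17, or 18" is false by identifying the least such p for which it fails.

p = 47

For p = 2, 3, 5, 7, …, 37, 41, 43 the conclusion holds.
p = 47: 47 mod 19 = 9 — not in {0, 2, 3, 4, 5, 7, 10, 11, 12, 13, 17, 18}.
Thus p = 47 disproves the claim, and no smaller p works.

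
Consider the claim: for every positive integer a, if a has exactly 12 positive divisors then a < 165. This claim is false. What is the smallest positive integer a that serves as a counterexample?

a = 198

For a = 60, 72, 84, 90, …, 150, 156, 160 the conclusion holds.
a = 198: τ(198) = 12; 198 ≥ 165.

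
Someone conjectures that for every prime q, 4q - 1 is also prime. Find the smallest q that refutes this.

For q = 2, 3, 5 the conclusion holds.
q = 7: 4q - 1 = 27 = 3 × 9, not prime.
Thus q = 7 disproves the claim, and no smaller q works.

q = 7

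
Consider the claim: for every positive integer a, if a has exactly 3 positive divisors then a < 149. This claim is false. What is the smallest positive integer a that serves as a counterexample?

a = 169

A counterexample is any positive integer a such that a has exactly 3 positive divisors but the claim fails; we check each in order.
The first 5 eligible values, up to a = 121, all satisfy the conclusion.
a = 169: τ(169) = 3; 169 ≥ 149.
Hence a = 169 is a counterexample.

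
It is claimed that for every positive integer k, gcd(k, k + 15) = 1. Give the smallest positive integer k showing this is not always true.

k = 3

A counterexample is any positive integer k such that gcd(k, k + 15) > 1; we check each in order.
For k = 1, 2 the conclusion holds.
k = 3: gcd(3, 18) = 3.
Thus k = 3 disproves the claim, and no smaller k works.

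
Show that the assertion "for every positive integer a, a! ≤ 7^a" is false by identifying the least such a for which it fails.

a = 17

We need the least positive integer a for which a! > 7^a.
For a = 1, 2, 3, 4, …, 14, 15, 16 the conclusion holds.
a = 17: a! = 355687428096000 and 7^a = 232630513987207, so 355687428096000 > 232630513987207.
Hence a = 17 is a counterexample.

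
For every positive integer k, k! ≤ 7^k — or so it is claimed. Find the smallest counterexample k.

k = 17

Check each positive integer k in order until k! > 7^k.
For k = 1, 2, 3, 4, …, 14, 15, 16 the conclusion holds.
k = 17: k! = 355687428096000 and 7^k = 232630513987207, so 355687428096000 > 232630513987207.
So k = 17 is the smallest counterexample.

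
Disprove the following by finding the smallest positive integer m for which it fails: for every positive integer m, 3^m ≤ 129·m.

A counterexample is any positive integer m such that 3^m > 129·m; we check each in order.
m = 1: 3^m = 3 and 129·m = 129, so 3 ≤ 129.
m = 2: 3^m = 9 and 129·m = 258, so 9 ≤ 258.
m = 3: 3^m = 27 and 129·m = 387, so 27 ≤ 387.
m = 4: 3^m = 81 and 129·m = 516, so 81 ≤ 516.
m = 5: 3^m = 243 and 129·m = 645, so 243 ≤ 645.
m = 6: 3^m = 729 and 129·m = 774, so 729 ≤ 774.
m = 7: 3^m = 2187 and 129·m = 903, so 2187 > 903.
Hence m = 7 is a counterexample.

m = 7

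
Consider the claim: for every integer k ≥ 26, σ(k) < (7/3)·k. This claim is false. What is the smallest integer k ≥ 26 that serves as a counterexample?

k = 30

The first 4 eligible values, up to k = 29, all satisfy the conclusion.
k = 30: σ(30) = 72; 72 ≥ 70.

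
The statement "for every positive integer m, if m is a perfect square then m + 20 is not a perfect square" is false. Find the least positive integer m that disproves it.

m = 16

A counterexample is any positive integer m such that m is a perfect square but m + 20 is a perfect square; we check each in order.
m = 1: 1 + 20 = 21, not a perfect square.
m = 4: 4 + 20 = 24, not a perfect square.
m = 9: 9 + 20 = 29, not a perfect square.
m = 16: 16 = 4² and 16 + 20 = 36 = 6².
Thus m = 16 disproves the claim, and no smaller m works.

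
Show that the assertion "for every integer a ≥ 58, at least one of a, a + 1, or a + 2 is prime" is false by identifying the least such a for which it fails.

A counterexample is any integer a ≥ 58 such that a, a + 1, a + 2 are all composite; we check each in order.
For a = 58, 59, 60, 61 the conclusion holds.
a = 62: 62 = 2 × 31; 63 = 3 × 21; 64 = 2 × 32 — all composite.

a = 62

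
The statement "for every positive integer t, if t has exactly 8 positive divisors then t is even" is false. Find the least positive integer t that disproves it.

t = 105

We need the least positive integer t for which t has exactly 8 positive divisors but t is odd.
The first 12 eligible values, up to t = 104, all satisfy the conclusion.
t = 105: divisors of 105: 1, 3, 5, 7, 15, 21, 35, 105; 105 is odd.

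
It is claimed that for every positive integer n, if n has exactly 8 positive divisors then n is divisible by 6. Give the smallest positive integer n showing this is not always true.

For n = 24, 30 the conclusion holds.
n = 40: τ(40) = 8; 40 mod 6 = 4.

n = 40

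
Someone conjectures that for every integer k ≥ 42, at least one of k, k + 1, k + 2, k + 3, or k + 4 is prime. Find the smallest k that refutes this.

Check each integer k ≥ 42 in order until k, k + 1, k + 2, k + 3, k + 4 are all composite.
For k = 42, 43, 44, 45, 46, 47 the conclusion holds.
k = 48: 48 = 2 × 24; 49 = 7 × 7; 50 = 2 × 25; 51 = 3 × 17; 52 = 2 × 26 — all composite.
Thus k = 48 disproves the claim, and no smaller k works.

k = 48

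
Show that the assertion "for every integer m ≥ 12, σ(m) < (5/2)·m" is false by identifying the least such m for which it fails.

m = 24

Check each integer m ≥ 12 in order until the claim fails.
The first 12 eligible values, up to m = 23, all satisfy the conclusion.
m = 24: σ(24) = 60; 60 ≥ 60.
Hence m = 24 is a counterexample.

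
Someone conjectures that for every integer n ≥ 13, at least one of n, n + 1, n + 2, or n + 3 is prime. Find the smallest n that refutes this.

Check each integer n ≥ 13 in order until n, n + 1, n + 2, n + 3 are all composite.
The first 11 eligible values, up to n = 23, all satisfy the conclusion.
n = 24: 24 = 2 × 12; 25 = 5 × 5; 26 = 2 × 13; 27 = 3 × 9 — all composite.

n = 24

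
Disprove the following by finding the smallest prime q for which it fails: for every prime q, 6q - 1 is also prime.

q = 11

The first 4 eligible values, up to q = 7, all satisfy the conclusion.
q = 11: 6q - 1 = 65 = 5 × 13, not prime.
Thus q = 11 disproves the claim, and no smaller q works.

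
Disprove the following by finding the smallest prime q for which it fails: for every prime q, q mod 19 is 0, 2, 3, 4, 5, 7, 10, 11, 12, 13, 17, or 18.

Check each prime q in order until the claim fails.
For q = 2, 3, 5, 7, …, 37, 41, 43 the conclusion holds.
q = 47: 47 mod 19 = 9 — not in {0, 2, 3, 4, 5, 7, 10, 11, 12, 13, 17, 18}.
Hence q = 47 is a counterexample.

q = 47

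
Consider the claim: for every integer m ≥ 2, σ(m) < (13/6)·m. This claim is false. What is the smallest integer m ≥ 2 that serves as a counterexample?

m = 12

Check each integer m ≥ 2 in order until the claim fails.
For m = 2, 3, 4, 5, 6, 7, 8, 9, 10, 11 the conclusion holds.
m = 12: σ(12) = 28; 28 ≥ 26.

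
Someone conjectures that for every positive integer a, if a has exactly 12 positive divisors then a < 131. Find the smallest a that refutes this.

a = 132

We need the least positive integer a for which a has exactly 12 positive divisors but the claim fails.
For a = 60, 72, 84, 90, 96, 108, 126 the conclusion holds.
a = 132: τ(132) = 12; 132 ≥ 131.
Hence a = 132 is a counterexample.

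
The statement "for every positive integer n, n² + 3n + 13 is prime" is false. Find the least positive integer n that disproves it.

We need the least positive integer n for which n² + 3n + 13 is not prime.
The first 8 eligible values, up to n = 8, all satisfy the conclusion.
n = 9: n² + 3n + 13 = 121 = 11 × 11, composite.

n = 9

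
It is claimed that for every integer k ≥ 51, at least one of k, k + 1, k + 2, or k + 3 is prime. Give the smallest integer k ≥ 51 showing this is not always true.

k = 54

k = 51: 53 is prime.
k = 52: 53 is prime.
k = 53: 53 is prime.
k = 54: 54 = 2 × 27; 55 = 5 × 11; 56 = 2 × 28; 57 = 3 × 19 — all composite.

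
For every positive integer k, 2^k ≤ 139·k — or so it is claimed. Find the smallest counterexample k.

We need the least positive integer k for which 2^k > 139·k.
The first 10 eligible values, up to k = 10, all satisfy the conclusion.
k = 11: 2^k = 2048 and 139·k = 1529, so 2048 > 1529.
So k = 11 is the smallest counterexample.

k = 11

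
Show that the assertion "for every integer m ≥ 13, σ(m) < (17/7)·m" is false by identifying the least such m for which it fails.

m = 24

Check each integer m ≥ 13 in order until the claim fails.
For m = 13, 14, 15, 16, …, 21, 22, 23 the conclusion holds.
m = 24: σ(24) = 60; 60 ≥ 408/7.
Hence m = 24 is a counterexample.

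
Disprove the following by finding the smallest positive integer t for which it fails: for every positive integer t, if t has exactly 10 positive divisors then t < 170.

A counterexample is any positive integer t such that t has exactly 10 positive divisors but the claim fails; we check each in order.
t = 48: τ(48) = 10; 48 < 170.
t = 80: τ(80) = 10; 80 < 170.
t = 112: τ(112) = 10; 112 < 170.
t = 162: τ(162) = 10; 162 < 170.
t = 176: τ(176) = 10; 176 ≥ 170.
Thus t = 176 disproves the claim, and no smaller t works.

t = 176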